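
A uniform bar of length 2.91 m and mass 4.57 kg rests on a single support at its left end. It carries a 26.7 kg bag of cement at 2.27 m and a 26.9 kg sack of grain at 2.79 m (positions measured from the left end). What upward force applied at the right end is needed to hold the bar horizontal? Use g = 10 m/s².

Take moments about the left end.
Beam weight: 4.57 × 10 = 45.7 N down at 1.455 m → arm 1.455 m, τ = 45.7 × 1.455 = 66.49 N·m clockwise.
Bag of cement: 26.7 × 10 = 267 N down at 2.27 m → arm 2.27 m, τ = 267 × 2.27 = 606.1 N·m clockwise.
Sack of grain: 26.9 × 10 = 269 N down at 2.79 m → arm 2.79 m, τ = 269 × 2.79 = 750.5 N·m clockwise.
Net moment of the loads = 1423 N·m clockwise.
The upward force F acts at the right end, arm 2.91 m, giving F × 2.91 counterclockwise.
For rotational equilibrium, F × 2.91 = 1423, so F = 1423 / 2.91 = 489 N.

F ≈ 489 N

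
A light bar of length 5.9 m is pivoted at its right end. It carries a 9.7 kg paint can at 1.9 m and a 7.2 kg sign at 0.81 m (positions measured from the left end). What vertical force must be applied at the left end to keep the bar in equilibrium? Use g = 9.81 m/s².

F ≈ 125 N

Take moments about the right end.
Paint can: 9.7 × 9.81 = 95.16 N down at 1.9 m → arm 4 m, τ = 95.16 × 4 = 380.6 N·m counterclockwise.
Sign: 7.2 × 9.81 = 70.63 N down at 0.81 m → arm 5.09 m, τ = 70.63 × 5.09 = 359.5 N·m counterclockwise.
Net moment of the loads = 740.1 N·m counterclockwise.
The upward force F acts at the left end, arm 5.9 m, giving F × 5.9 clockwise.
Setting net torque to zero: F × 5.9 = 740.1 → F = 740.1 / 5.9 = 125 N.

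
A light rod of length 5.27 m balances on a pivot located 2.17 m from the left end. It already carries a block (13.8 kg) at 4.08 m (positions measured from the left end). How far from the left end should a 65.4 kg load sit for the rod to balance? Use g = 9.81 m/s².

x ≈ 1.77 m from the left end

Take moments about the pivot (at 2.17 m from the left end).
Block: 13.8 × 9.81 = 135.4 N down at 4.08 m → arm 1.91 m, τ = 135.4 × 1.91 = 258.6 N·m clockwise.
Net moment of existing loads = 258.6 N·m clockwise.
The load weighs 65.4 × 9.81 = 641.6 N and must supply an equal counterclockwise moment, so its lever arm about the pivot is 258.6 / 641.6 = 0.403 m.
That puts it at 2.17 − 0.403 = 1.77 m from the left end.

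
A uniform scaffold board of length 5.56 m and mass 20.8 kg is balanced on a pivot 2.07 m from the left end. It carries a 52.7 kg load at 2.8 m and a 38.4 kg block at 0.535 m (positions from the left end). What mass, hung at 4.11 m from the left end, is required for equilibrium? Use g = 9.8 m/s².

Sum moments about the pivot (at 2.07 m from the left end) (the support reaction has zero arm there).
Beam weight: 20.8 × 9.8 = 203.8 N down at 2.78 m → arm 0.71 m, τ = 203.8 × 0.71 = 144.7 N·m clockwise.
Load: 52.7 × 9.8 = 516.5 N down at 2.8 m → arm 0.73 m, τ = 516.5 × 0.73 = 377 N·m clockwise.
Block: 38.4 × 9.8 = 376.3 N down at 0.535 m → arm 1.535 m, τ = 376.3 × 1.535 = 577.6 N·m counterclockwise.
Net moment of known loads = 55.9 N·m counterclockwise.
An unknown mass m at 4.11 m has arm 2.04 m; its moment is m·g·2.04 clockwise.
Στ = 0 ⇒ m × 9.8 × 2.04 = 55.9 ⇒ m = 55.9 / (9.8 × 2.04) = 2.8 kg.

m ≈ 2.8 kg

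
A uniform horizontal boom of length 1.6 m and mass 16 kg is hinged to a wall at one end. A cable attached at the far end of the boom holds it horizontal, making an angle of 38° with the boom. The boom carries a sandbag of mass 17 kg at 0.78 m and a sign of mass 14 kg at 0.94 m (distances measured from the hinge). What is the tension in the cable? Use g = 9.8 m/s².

T ≈ 390 N

Sum moments about the hinge (the unknown hinge reaction has zero arm there).
Beam weight: 16 × 9.8 = 156.8 N down at 0.8 m → arm 0.8 m, τ = 156.8 × 0.8 = 125.4 N·m clockwise.
Sandbag: 17 × 9.8 = 166.6 N down at 0.78 m → arm 0.78 m, τ = 166.6 × 0.78 = 129.9 N·m clockwise.
Sign: 14 × 9.8 = 137.2 N down at 0.94 m → arm 0.94 m, τ = 137.2 × 0.94 = 129 N·m clockwise.
Total clockwise load moment = 384.3 N·m.
The cable tension T acts at 1.6 m; only its component perpendicular to the boom, T sinθ, produces torque. sin 38° = 0.6157.
Setting net torque to zero: T × 1.6 × 0.6157 = 384.3 → T = 384.3 / 0.9851 = 390 N.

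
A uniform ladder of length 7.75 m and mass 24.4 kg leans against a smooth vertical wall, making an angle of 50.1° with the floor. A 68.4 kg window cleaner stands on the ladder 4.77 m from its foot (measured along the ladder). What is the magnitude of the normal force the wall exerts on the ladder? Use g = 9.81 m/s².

Take moments about the foot of the ladder.
Ladder weight 24.4×9.81 = 239.4 N acts at 3.875 m along the ladder; its horizontal arm is 3.875·cos50.1° = 2.486 m → τ = 595.1 N·m clockwise.
Window cleaner: 68.4×9.81 = 671 N at 4.77 m → arm 3.06 m → τ = 2053 N·m clockwise.
Wall normal N acts horizontally at the top; its moment arm is the height L sinθ = 7.75·sin50.1° = 5.946 m, counterclockwise.
Στ = 0 ⇒ N × 5.946 = 2648 ⇒ N = 445 N.

N_wall ≈ 445 N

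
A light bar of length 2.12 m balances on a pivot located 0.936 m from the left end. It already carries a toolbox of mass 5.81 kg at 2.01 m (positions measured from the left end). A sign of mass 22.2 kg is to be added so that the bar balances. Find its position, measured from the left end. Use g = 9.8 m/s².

Sum moments about the pivot (at 0.936 m from the left end) (the support reaction has zero arm there).
Toolbox: 5.81 × 9.8 = 56.94 N down at 2.01 m → arm 1.074 m, τ = 56.94 × 1.074 = 61.15 N·m clockwise.
Net moment of existing loads = 61.15 N·m clockwise.
The sign weighs 22.2 × 9.8 = 217.6 N and must supply an equal counterclockwise moment, so its lever arm about the pivot is 61.15 / 217.6 = 0.281 m.
That puts it at 0.936 − 0.281 = 0.655 m from the left end.

x ≈ 0.655 m from the left end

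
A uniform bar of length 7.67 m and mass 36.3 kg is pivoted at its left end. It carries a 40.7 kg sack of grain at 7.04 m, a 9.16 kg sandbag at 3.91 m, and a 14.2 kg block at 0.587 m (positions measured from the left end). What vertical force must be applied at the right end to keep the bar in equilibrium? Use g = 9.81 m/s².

F ≈ 601 N

Take moments about the left end.
Beam weight: 36.3 × 9.81 = 356.1 N down at 3.835 m → arm 3.835 m, τ = 356.1 × 3.835 = 1366 N·m clockwise.
Sack of grain: 40.7 × 9.81 = 399.3 N down at 7.04 m → arm 7.04 m, τ = 399.3 × 7.04 = 2811 N·m clockwise.
Sandbag: 9.16 × 9.81 = 89.86 N down at 3.91 m → arm 3.91 m, τ = 89.86 × 3.91 = 351.4 N·m clockwise.
Block: 14.2 × 9.81 = 139.3 N down at 0.587 m → arm 0.587 m, τ = 139.3 × 0.587 = 81.77 N·m clockwise.
Net moment of the loads = 4610 N·m clockwise.
The upward force F acts at the right end, arm 7.67 m, giving F × 7.67 counterclockwise.
Balancing moments: F × 7.67 = 4610, giving F = 4610 / 7.67 = 601 N.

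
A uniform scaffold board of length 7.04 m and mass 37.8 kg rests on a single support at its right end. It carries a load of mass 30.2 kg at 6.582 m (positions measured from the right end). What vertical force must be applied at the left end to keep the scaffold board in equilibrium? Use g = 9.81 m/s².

Sum moments about the right end (the unknown pivot reaction has zero arm there).
Beam weight: 37.8 × 9.81 = 370.8 N down at 3.52 m → arm 3.52 m, τ = 370.8 × 3.52 = 1305 N·m counterclockwise.
Load: 30.2 × 9.81 = 296.3 N down at 6.582 m → arm 6.582 m, τ = 296.3 × 6.582 = 1950 N·m counterclockwise.
Net moment of the loads = 3255 N·m counterclockwise.
The upward force F acts at the left end, arm 7.04 m, giving F × 7.04 clockwise.
Στ = 0 ⇒ F × 7.04 = 3255 ⇒ F = 3255 / 7.04 = 462 N.

F ≈ 462 N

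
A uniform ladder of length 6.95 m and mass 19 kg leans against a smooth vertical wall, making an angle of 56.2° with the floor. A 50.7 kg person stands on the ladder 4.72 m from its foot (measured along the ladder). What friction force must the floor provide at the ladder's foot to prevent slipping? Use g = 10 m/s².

f ≈ 294 N

Choose the foot of the ladder as the axis so the floor normal and friction both act there and drop out.
Ladder weight 19×10 = 190 N acts at 3.475 m along the ladder; its horizontal arm is 3.475·cos56.2° = 1.933 m → τ = 367.3 N·m clockwise.
Person: 50.7×10 = 507 N at 4.72 m → arm 2.626 m → τ = 1331 N·m clockwise.
Wall normal N acts horizontally at the top; its moment arm is the height L sinθ = 6.95·sin56.2° = 5.775 m, counterclockwise.
For rotational equilibrium, N × 5.775 = 1698, so N = 294 N.
ΣFx = 0: friction at the foot balances the wall's push, so f = N_wall = 294 N.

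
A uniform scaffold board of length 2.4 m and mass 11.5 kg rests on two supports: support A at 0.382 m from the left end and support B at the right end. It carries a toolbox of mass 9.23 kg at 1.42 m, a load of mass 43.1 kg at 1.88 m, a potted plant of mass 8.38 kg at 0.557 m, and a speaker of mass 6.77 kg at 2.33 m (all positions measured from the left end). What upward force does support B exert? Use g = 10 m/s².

Choose support A as the axis so its reaction then has zero moment arm.
Beam weight: 11.5 × 10 = 115 N down at 1.2 m → arm 0.818 m, τ = 115 × 0.818 = 94.07 N·m clockwise.
Toolbox: 9.23 × 10 = 92.3 N down at 1.42 m → arm 1.038 m, τ = 92.3 × 1.038 = 95.81 N·m clockwise.
Load: 43.1 × 10 = 431 N down at 1.88 m → arm 1.498 m, τ = 431 × 1.498 = 645.6 N·m clockwise.
Potted plant: 8.38 × 10 = 83.8 N down at 0.557 m → arm 0.175 m, τ = 83.8 × 0.175 = 14.66 N·m clockwise.
Speaker: 6.77 × 10 = 67.7 N down at 2.33 m → arm 1.948 m, τ = 67.7 × 1.948 = 131.9 N·m clockwise.
Net load moment about support A = 982 N·m clockwise.
Reaction R at support B is upward at 2.4 m, arm 2.018 m → moment R × 2.018 counterclockwise.
Στ = 0 ⇒ R × 2.018 = 982 ⇒ R = 487 N.

R_B ≈ 487 N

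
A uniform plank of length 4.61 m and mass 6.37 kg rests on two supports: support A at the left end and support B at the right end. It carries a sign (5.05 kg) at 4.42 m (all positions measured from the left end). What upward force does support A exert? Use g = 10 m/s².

Sum moments about support B (its reaction then has zero moment arm).
Beam weight: 6.37 × 10 = 63.7 N down at 2.305 m → arm 2.305 m, τ = 63.7 × 2.305 = 146.8 N·m counterclockwise.
Sign: 5.05 × 10 = 50.5 N down at 4.42 m → arm 0.19 m, τ = 50.5 × 0.19 = 9.595 N·m counterclockwise.
Net load moment about support B = 156.4 N·m counterclockwise.
Reaction R at support A is upward at 0 m, arm 4.61 m → moment R × 4.61 clockwise.
Setting net torque to zero: R × 4.61 = 156.4 → R = 33.9 N.

R_A ≈ 33.9 N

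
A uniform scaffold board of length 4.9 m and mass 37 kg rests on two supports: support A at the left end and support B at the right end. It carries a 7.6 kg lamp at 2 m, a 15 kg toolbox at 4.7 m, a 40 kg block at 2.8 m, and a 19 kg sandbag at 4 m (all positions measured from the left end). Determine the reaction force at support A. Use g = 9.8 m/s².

Taking torques about support B:
Beam weight: 37 × 9.8 = 362.6 N down at 2.45 m → arm 2.45 m, τ = 362.6 × 2.45 = 888.4 N·m counterclockwise.
Lamp: 7.6 × 9.8 = 74.48 N down at 2 m → arm 2.9 m, τ = 74.48 × 2.9 = 216 N·m counterclockwise.
Toolbox: 15 × 9.8 = 147 N down at 4.7 m → arm 0.2 m, τ = 147 × 0.2 = 29.4 N·m counterclockwise.
Block: 40 × 9.8 = 392 N down at 2.8 m → arm 2.1 m, τ = 392 × 2.1 = 823.2 N·m counterclockwise.
Sandbag: 19 × 9.8 = 186.2 N down at 4 m → arm 0.9 m, τ = 186.2 × 0.9 = 167.6 N·m counterclockwise.
Net load moment about support B = 2125 N·m counterclockwise.
Reaction R at support A is upward at 0 m, arm 4.9 m → moment R × 4.9 clockwise.
Balancing moments: R × 4.9 = 2125, giving R = 434 N.

R_A ≈ 434 N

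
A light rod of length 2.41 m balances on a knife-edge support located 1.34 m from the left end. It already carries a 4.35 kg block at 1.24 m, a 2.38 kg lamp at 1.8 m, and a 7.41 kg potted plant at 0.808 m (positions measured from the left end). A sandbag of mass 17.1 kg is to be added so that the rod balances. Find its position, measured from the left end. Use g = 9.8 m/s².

Take moments about the knife-edge support (at 1.34 m from the left end).
Block: 4.35 × 9.8 = 42.63 N down at 1.24 m → arm 0.1 m, τ = 42.63 × 0.1 = 4.263 N·m counterclockwise.
Lamp: 2.38 × 9.8 = 23.32 N down at 1.8 m → arm 0.46 m, τ = 23.32 × 0.46 = 10.73 N·m clockwise.
Potted plant: 7.41 × 9.8 = 72.62 N down at 0.808 m → arm 0.532 m, τ = 72.62 × 0.532 = 38.63 N·m counterclockwise.
Net moment of existing loads = 32.16 N·m counterclockwise.
The sandbag weighs 17.1 × 9.8 = 167.6 N and must supply an equal clockwise moment, so its lever arm about the knife-edge support is 32.16 / 167.6 = 0.192 m.
That puts it at 1.34 + 0.192 = 1.53 m from the left end.

x ≈ 1.53 m from the left end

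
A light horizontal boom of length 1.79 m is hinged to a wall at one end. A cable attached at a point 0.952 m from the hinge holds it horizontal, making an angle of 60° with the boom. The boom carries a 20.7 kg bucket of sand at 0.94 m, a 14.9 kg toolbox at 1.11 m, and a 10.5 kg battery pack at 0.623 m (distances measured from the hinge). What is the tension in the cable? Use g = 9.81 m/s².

T ≈ 506 N

About the hinge:
Bucket of sand: 20.7 × 9.81 = 203.1 N down at 0.94 m → arm 0.94 m, τ = 203.1 × 0.94 = 190.9 N·m clockwise.
Toolbox: 14.9 × 9.81 = 146.2 N down at 1.11 m → arm 1.11 m, τ = 146.2 × 1.11 = 162.3 N·m clockwise.
Battery pack: 10.5 × 9.81 = 103 N down at 0.623 m → arm 0.623 m, τ = 103 × 0.623 = 64.17 N·m clockwise.
Total clockwise load moment = 417.4 N·m.
The cable tension T acts at 0.952 m; only its component perpendicular to the boom, T sinθ, produces torque. sin 60° = 0.866.
For rotational equilibrium, T × 0.952 × 0.866 = 417.4, so T = 417.4 / 0.8244 = 506 N.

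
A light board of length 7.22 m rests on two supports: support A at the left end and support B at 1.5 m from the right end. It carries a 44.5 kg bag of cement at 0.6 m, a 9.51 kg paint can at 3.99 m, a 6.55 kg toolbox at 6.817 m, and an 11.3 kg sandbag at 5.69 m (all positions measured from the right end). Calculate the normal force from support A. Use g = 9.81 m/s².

R_A ≈ 113 N

Taking torques about support B:
Bag of cement: 44.5 × 9.81 = 436.5 N down at 0.6 m → arm 0.9 m, τ = 436.5 × 0.9 = 392.9 N·m clockwise.
Paint can: 9.51 × 9.81 = 93.29 N down at 3.99 m → arm 2.49 m, τ = 93.29 × 2.49 = 232.3 N·m counterclockwise.
Toolbox: 6.55 × 9.81 = 64.26 N down at 6.817 m → arm 5.317 m, τ = 64.26 × 5.317 = 341.7 N·m counterclockwise.
Sandbag: 11.3 × 9.81 = 110.9 N down at 5.69 m → arm 4.19 m, τ = 110.9 × 4.19 = 464.7 N·m counterclockwise.
Net load moment about support B = 645.8 N·m counterclockwise.
Reaction R at support A is upward at 7.22 m, arm 5.72 m → moment R × 5.72 clockwise.
Στ = 0 ⇒ R × 5.72 = 645.8 ⇒ R = 113 N.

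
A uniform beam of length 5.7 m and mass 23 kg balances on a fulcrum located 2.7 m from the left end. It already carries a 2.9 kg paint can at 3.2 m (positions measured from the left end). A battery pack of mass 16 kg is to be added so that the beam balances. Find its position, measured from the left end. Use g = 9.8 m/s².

x ≈ 2.39 m from the left end

Sum moments about the fulcrum (at 2.7 m from the left end) (the support reaction has zero arm there).
Beam weight: 23 × 9.8 = 225.4 N down at 2.85 m → arm 0.15 m, τ = 225.4 × 0.15 = 33.81 N·m clockwise.
Paint can: 2.9 × 9.8 = 28.42 N down at 3.2 m → arm 0.5 m, τ = 28.42 × 0.5 = 14.21 N·m clockwise.
Net moment of existing loads = 48.02 N·m clockwise.
The battery pack weighs 16 × 9.8 = 156.8 N and must supply an equal counterclockwise moment, so its lever arm about the fulcrum is 48.02 / 156.8 = 0.306 m.
That puts it at 2.7 − 0.306 = 2.39 m from the left end.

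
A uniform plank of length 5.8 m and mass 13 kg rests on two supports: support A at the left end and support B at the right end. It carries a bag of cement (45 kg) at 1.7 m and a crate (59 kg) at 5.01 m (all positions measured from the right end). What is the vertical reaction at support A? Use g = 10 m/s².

R_A ≈ 707 N

Choose support B as the axis so its reaction then has zero moment arm.
Beam weight: 13 × 10 = 130 N down at 2.9 m → arm 2.9 m, τ = 130 × 2.9 = 377 N·m counterclockwise.
Bag of cement: 45 × 10 = 450 N down at 1.7 m → arm 1.7 m, τ = 450 × 1.7 = 765 N·m counterclockwise.
Crate: 59 × 10 = 590 N down at 5.01 m → arm 5.01 m, τ = 590 × 5.01 = 2956 N·m counterclockwise.
Net load moment about support B = 4098 N·m counterclockwise.
Reaction R at support A is upward at 5.8 m, arm 5.8 m → moment R × 5.8 clockwise.
Στ = 0 ⇒ R × 5.8 = 4098 ⇒ R = 707 N.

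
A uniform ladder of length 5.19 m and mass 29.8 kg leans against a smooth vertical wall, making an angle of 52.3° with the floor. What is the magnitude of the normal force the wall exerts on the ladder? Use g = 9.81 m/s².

Take moments about the foot of the ladder.
Ladder weight 29.8×9.81 = 292.3 N acts at 2.595 m along the ladder; its horizontal arm is 2.595·cos52.3° = 1.587 m → τ = 463.9 N·m clockwise.
Wall normal N acts horizontally at the top; its moment arm is the height L sinθ = 5.19·sin52.3° = 4.106 m, counterclockwise.
Balancing moments: N × 4.106 = 463.9, giving N = 113 N.

N_wall ≈ 113 N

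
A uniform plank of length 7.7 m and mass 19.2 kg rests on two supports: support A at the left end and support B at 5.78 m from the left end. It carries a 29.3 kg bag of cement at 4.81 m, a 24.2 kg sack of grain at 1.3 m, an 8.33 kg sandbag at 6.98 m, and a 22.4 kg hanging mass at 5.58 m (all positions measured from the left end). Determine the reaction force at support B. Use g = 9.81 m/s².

About support A:
Beam weight: 19.2 × 9.81 = 188.4 N down at 3.85 m → arm 3.85 m, τ = 188.4 × 3.85 = 725.3 N·m clockwise.
Bag of cement: 29.3 × 9.81 = 287.4 N down at 4.81 m → arm 4.81 m, τ = 287.4 × 4.81 = 1382 N·m clockwise.
Sack of grain: 24.2 × 9.81 = 237.4 N down at 1.3 m → arm 1.3 m, τ = 237.4 × 1.3 = 308.6 N·m clockwise.
Sandbag: 8.33 × 9.81 = 81.72 N down at 6.98 m → arm 6.98 m, τ = 81.72 × 6.98 = 570.4 N·m clockwise.
Hanging mass: 22.4 × 9.81 = 219.7 N down at 5.58 m → arm 5.58 m, τ = 219.7 × 5.58 = 1226 N·m clockwise.
Net load moment about support A = 4212 N·m clockwise.
Reaction R at support B is upward at 5.78 m, arm 5.78 m → moment R × 5.78 counterclockwise.
Setting net torque to zero: R × 5.78 = 4212 → R = 729 N.

R_B ≈ 729 N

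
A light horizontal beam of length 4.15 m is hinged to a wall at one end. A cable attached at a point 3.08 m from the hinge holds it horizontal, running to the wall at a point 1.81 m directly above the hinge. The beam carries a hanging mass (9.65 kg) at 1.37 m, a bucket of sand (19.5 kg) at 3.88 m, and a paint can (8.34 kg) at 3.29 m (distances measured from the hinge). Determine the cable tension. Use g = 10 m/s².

T ≈ 745 N

Choose the hinge as the axis so the unknown hinge reaction has zero arm there.
Hanging mass: 9.65 × 10 = 96.5 N down at 1.37 m → arm 1.37 m, τ = 96.5 × 1.37 = 132.2 N·m clockwise.
Bucket of sand: 19.5 × 10 = 195 N down at 3.88 m → arm 3.88 m, τ = 195 × 3.88 = 756.6 N·m clockwise.
Paint can: 8.34 × 10 = 83.4 N down at 3.29 m → arm 3.29 m, τ = 83.4 × 3.29 = 274.4 N·m clockwise.
Total clockwise load moment = 1163 N·m.
The cable tension T acts at 3.08 m; only its component perpendicular to the beam, T sinθ, produces torque. sinθ = h/√(h²+d²) = 1.81/√(1.81²+3.08²) = 0.5067.
Balancing moments: T × 3.08 × 0.5067 = 1163, giving T = 1163 / 1.561 = 745 N.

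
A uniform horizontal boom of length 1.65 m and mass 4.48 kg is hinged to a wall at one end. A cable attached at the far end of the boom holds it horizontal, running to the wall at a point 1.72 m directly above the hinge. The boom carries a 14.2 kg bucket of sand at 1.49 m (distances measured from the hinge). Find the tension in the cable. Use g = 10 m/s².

Choose the hinge as the axis so the unknown hinge reaction has zero arm there.
Beam weight: 4.48 × 10 = 44.8 N down at 0.825 m → arm 0.825 m, τ = 44.8 × 0.825 = 36.96 N·m clockwise.
Bucket of sand: 14.2 × 10 = 142 N down at 1.49 m → arm 1.49 m, τ = 142 × 1.49 = 211.6 N·m clockwise.
Total clockwise load moment = 248.6 N·m.
The cable tension T acts at 1.65 m; only its component perpendicular to the boom, T sinθ, produces torque. sinθ = h/√(h²+d²) = 1.72/√(1.72²+1.65²) = 0.7216.
Balancing moments: T × 1.65 × 0.7216 = 248.6, giving T = 248.6 / 1.191 = 209 N.

T ≈ 209 N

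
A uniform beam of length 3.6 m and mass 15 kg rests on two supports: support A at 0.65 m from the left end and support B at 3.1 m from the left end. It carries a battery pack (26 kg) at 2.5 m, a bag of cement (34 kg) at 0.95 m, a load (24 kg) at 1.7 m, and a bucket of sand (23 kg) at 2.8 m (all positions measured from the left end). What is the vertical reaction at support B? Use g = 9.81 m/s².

Choose support A as the axis so its reaction then has zero moment arm.
Beam weight: 15 × 9.81 = 147.2 N down at 1.8 m → arm 1.15 m, τ = 147.2 × 1.15 = 169.3 N·m clockwise.
Battery pack: 26 × 9.81 = 255.1 N down at 2.5 m → arm 1.85 m, τ = 255.1 × 1.85 = 471.9 N·m clockwise.
Bag of cement: 34 × 9.81 = 333.5 N down at 0.95 m → arm 0.3 m, τ = 333.5 × 0.3 = 100 N·m clockwise.
Load: 24 × 9.81 = 235.4 N down at 1.7 m → arm 1.05 m, τ = 235.4 × 1.05 = 247.2 N·m clockwise.
Bucket of sand: 23 × 9.81 = 225.6 N down at 2.8 m → arm 2.15 m, τ = 225.6 × 2.15 = 485 N·m clockwise.
Net load moment about support A = 1473 N·m clockwise.
Reaction R at support B is upward at 3.1 m, arm 2.45 m → moment R × 2.45 counterclockwise.
Στ = 0 ⇒ R × 2.45 = 1473 ⇒ R = 601 N.

R_B ≈ 601 N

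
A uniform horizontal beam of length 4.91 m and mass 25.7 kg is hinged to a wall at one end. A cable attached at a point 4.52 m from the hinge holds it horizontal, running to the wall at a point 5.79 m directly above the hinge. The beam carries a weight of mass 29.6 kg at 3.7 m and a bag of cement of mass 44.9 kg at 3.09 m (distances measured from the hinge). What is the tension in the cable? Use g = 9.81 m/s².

Sum moments about the hinge (the unknown hinge reaction has zero arm there).
Beam weight: 25.7 × 9.81 = 252.1 N down at 2.455 m → arm 2.455 m, τ = 252.1 × 2.455 = 618.9 N·m clockwise.
Weight: 29.6 × 9.81 = 290.4 N down at 3.7 m → arm 3.7 m, τ = 290.4 × 3.7 = 1074 N·m clockwise.
Bag of cement: 44.9 × 9.81 = 440.5 N down at 3.09 m → arm 3.09 m, τ = 440.5 × 3.09 = 1361 N·m clockwise.
Total clockwise load moment = 3054 N·m.
The cable tension T acts at 4.52 m; only its component perpendicular to the beam, T sinθ, produces torque. sinθ = h/√(h²+d²) = 5.79/√(5.79²+4.52²) = 0.7883.
For rotational equilibrium, T × 4.52 × 0.7883 = 3054, so T = 3054 / 3.563 = 857 N.

T ≈ 857 N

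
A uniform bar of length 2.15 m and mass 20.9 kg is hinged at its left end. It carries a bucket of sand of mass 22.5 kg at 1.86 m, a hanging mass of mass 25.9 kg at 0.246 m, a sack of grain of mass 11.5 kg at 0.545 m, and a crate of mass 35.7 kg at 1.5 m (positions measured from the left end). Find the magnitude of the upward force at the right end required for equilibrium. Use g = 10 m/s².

Choose the left end as the axis so the unknown pivot reaction has zero arm there.
Beam weight: 20.9 × 10 = 209 N down at 1.075 m → arm 1.075 m, τ = 209 × 1.075 = 224.7 N·m clockwise.
Bucket of sand: 22.5 × 10 = 225 N down at 1.86 m → arm 1.86 m, τ = 225 × 1.86 = 418.5 N·m clockwise.
Hanging mass: 25.9 × 10 = 259 N down at 0.246 m → arm 0.246 m, τ = 259 × 0.246 = 63.71 N·m clockwise.
Sack of grain: 11.5 × 10 = 115 N down at 0.545 m → arm 0.545 m, τ = 115 × 0.545 = 62.68 N·m clockwise.
Crate: 35.7 × 10 = 357 N down at 1.5 m → arm 1.5 m, τ = 357 × 1.5 = 535.5 N·m clockwise.
Net moment of the loads = 1305 N·m clockwise.
The upward force F acts at the right end, arm 2.15 m, giving F × 2.15 counterclockwise.
For rotational equilibrium, F × 2.15 = 1305, so F = 1305 / 2.15 = 607 N.

F ≈ 607 N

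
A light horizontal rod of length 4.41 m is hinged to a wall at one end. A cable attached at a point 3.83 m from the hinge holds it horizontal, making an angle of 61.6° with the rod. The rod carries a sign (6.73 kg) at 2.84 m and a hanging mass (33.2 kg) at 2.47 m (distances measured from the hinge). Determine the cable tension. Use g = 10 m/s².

About the hinge:
Sign: 6.73 × 10 = 67.3 N down at 2.84 m → arm 2.84 m, τ = 67.3 × 2.84 = 191.1 N·m clockwise.
Hanging mass: 33.2 × 10 = 332 N down at 2.47 m → arm 2.47 m, τ = 332 × 2.47 = 820 N·m clockwise.
Total clockwise load moment = 1011 N·m.
The cable tension T acts at 3.83 m; only its component perpendicular to the rod, T sinθ, produces torque. sin 61.6° = 0.8796.
Setting net torque to zero: T × 3.83 × 0.8796 = 1011 → T = 1011 / 3.369 = 300 N.

T ≈ 300 N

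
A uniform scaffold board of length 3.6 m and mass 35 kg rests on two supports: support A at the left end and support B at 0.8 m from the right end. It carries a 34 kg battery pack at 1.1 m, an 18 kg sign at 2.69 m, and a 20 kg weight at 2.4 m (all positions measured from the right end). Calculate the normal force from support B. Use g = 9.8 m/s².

Take moments about support A.
Beam weight: 35 × 9.8 = 343 N down at 1.8 m → arm 1.8 m, τ = 343 × 1.8 = 617.4 N·m clockwise.
Battery pack: 34 × 9.8 = 333.2 N down at 1.1 m → arm 2.5 m, τ = 333.2 × 2.5 = 833 N·m clockwise.
Sign: 18 × 9.8 = 176.4 N down at 2.69 m → arm 0.91 m, τ = 176.4 × 0.91 = 160.5 N·m clockwise.
Weight: 20 × 9.8 = 196 N down at 2.4 m → arm 1.2 m, τ = 196 × 1.2 = 235.2 N·m clockwise.
Net load moment about support A = 1846 N·m clockwise.
Reaction R at support B is upward at 0.8 m, arm 2.8 m → moment R × 2.8 counterclockwise.
Στ = 0 ⇒ R × 2.8 = 1846 ⇒ R = 659 N.

R_B ≈ 659 N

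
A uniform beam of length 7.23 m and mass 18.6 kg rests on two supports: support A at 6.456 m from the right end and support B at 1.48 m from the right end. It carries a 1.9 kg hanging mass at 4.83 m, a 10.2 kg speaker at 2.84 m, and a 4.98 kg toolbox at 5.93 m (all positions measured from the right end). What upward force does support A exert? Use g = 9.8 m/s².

R_A ≈ 162 N

Choose support B as the axis so its reaction then has zero moment arm.
Beam weight: 18.6 × 9.8 = 182.3 N down at 3.615 m → arm 2.135 m, τ = 182.3 × 2.135 = 389.2 N·m counterclockwise.
Hanging mass: 1.9 × 9.8 = 18.62 N down at 4.83 m → arm 3.35 m, τ = 18.62 × 3.35 = 62.38 N·m counterclockwise.
Speaker: 10.2 × 9.8 = 99.96 N down at 2.84 m → arm 1.36 m, τ = 99.96 × 1.36 = 135.9 N·m counterclockwise.
Toolbox: 4.98 × 9.8 = 48.8 N down at 5.93 m → arm 4.45 m, τ = 48.8 × 4.45 = 217.2 N·m counterclockwise.
Net load moment about support B = 804.7 N·m counterclockwise.
Reaction R at support A is upward at 6.456 m, arm 4.976 m → moment R × 4.976 clockwise.
Balancing moments: R × 4.976 = 804.7, giving R = 162 N.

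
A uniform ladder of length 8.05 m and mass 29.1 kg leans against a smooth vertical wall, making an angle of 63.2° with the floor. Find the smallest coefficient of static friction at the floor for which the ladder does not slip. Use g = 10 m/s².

μ_min ≈ 0.253

About the foot of the ladder:
Ladder weight 29.1×10 = 291 N acts at 4.025 m along the ladder; its horizontal arm is 4.025·cos63.2° = 1.815 m → τ = 528.2 N·m clockwise.
Wall normal N acts horizontally at the top; its moment arm is the height L sinθ = 8.05·sin63.2° = 7.185 m, counterclockwise.
For rotational equilibrium, N × 7.185 = 528.2, so N = 73.51 N.
ΣFx = 0 ⇒ f = N_wall = 73.51 N. ΣFy = 0 ⇒ N_floor = 291 N.
μ_min = f / N_floor = 73.51 / 291 = 0.253.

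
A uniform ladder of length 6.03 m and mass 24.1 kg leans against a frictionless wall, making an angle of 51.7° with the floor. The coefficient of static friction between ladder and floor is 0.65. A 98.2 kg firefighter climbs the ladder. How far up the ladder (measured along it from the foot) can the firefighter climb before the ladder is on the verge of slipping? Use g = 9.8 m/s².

About the foot of the ladder:
Ladder weight 24.1×9.8 = 236.2 N acts at 3.015 m along the ladder; its horizontal arm is 3.015·cos51.7° = 1.869 m → τ = 441.5 N·m clockwise.
Firefighter weight 98.2×9.8 = 962.4 N at distance d → arm d·cos51.7° → τ = 962.4·d·0.6198 clockwise.
Wall normal N at the top has arm L sinθ = 4.732 m counterclockwise, so Στ = 0 gives N·4.732 = 441.5 + 596.5·d.
ΣFy = 0 ⇒ N_floor = 1199 N, so the maximum friction is μ_s·N_floor = 0.65×1199 = 779.4 N. ΣFx = 0 ⇒ N_wall = f, so at the slipping point N = 779.4 N.
Substituting: 779.4×4.732 = 441.5 + 596.5·d ⇒ d = (3688 − 441.5) / 596.5 = 5.44 m.

d ≈ 5.44 m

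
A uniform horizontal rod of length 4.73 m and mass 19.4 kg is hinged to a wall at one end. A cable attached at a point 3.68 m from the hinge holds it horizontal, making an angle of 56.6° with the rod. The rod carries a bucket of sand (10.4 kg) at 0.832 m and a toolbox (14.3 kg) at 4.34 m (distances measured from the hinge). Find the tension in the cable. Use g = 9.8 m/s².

Choose the hinge as the axis so the unknown hinge reaction has zero arm there.
Beam weight: 19.4 × 9.8 = 190.1 N down at 2.365 m → arm 2.365 m, τ = 190.1 × 2.365 = 449.6 N·m clockwise.
Bucket of sand: 10.4 × 9.8 = 101.9 N down at 0.832 m → arm 0.832 m, τ = 101.9 × 0.832 = 84.78 N·m clockwise.
Toolbox: 14.3 × 9.8 = 140.1 N down at 4.34 m → arm 4.34 m, τ = 140.1 × 4.34 = 608 N·m clockwise.
Total clockwise load moment = 1142 N·m.
The cable tension T acts at 3.68 m; only its component perpendicular to the rod, T sinθ, produces torque. sin 56.6° = 0.8348.
For rotational equilibrium, T × 3.68 × 0.8348 = 1142, so T = 1142 / 3.072 = 372 N.

T ≈ 372 N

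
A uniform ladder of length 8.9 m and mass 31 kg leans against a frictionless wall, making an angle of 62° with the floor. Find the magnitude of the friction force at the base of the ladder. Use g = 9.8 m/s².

Take moments about the foot of the ladder.
Ladder weight 31×9.8 = 303.8 N acts at 4.45 m along the ladder; its horizontal arm is 4.45·cos62° = 2.089 m → τ = 634.6 N·m clockwise.
Wall normal N acts horizontally at the top; its moment arm is the height L sinθ = 8.9·sin62° = 7.858 m, counterclockwise.
Setting net torque to zero: N × 7.858 = 634.6 → N = 80.8 N.
ΣFx = 0: friction at the foot balances the wall's push, so f = N_wall = 80.8 N.

f ≈ 80.8 N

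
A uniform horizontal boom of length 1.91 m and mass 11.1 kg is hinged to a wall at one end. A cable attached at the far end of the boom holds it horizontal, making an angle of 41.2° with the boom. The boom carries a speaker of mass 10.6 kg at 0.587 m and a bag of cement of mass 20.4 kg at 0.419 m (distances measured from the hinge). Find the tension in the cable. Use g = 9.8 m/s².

Sum moments about the hinge (the unknown hinge reaction has zero arm there).
Beam weight: 11.1 × 9.8 = 108.8 N down at 0.955 m → arm 0.955 m, τ = 108.8 × 0.955 = 103.9 N·m clockwise.
Speaker: 10.6 × 9.8 = 103.9 N down at 0.587 m → arm 0.587 m, τ = 103.9 × 0.587 = 60.99 N·m clockwise.
Bag of cement: 20.4 × 9.8 = 199.9 N down at 0.419 m → arm 0.419 m, τ = 199.9 × 0.419 = 83.76 N·m clockwise.
Total clockwise load moment = 248.7 N·m.
The cable tension T acts at 1.91 m; only its component perpendicular to the boom, T sinθ, produces torque. sin 41.2° = 0.6587.
Setting net torque to zero: T × 1.91 × 0.6587 = 248.7 → T = 248.7 / 1.258 = 198 N.

T ≈ 198 N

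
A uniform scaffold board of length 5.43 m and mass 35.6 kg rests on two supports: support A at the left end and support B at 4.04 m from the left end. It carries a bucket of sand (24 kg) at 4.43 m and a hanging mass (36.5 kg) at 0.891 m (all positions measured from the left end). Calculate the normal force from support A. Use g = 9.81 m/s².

Take moments about support B.
Beam weight: 35.6 × 9.81 = 349.2 N down at 2.715 m → arm 1.325 m, τ = 349.2 × 1.325 = 462.7 N·m counterclockwise.
Bucket of sand: 24 × 9.81 = 235.4 N down at 4.43 m → arm 0.39 m, τ = 235.4 × 0.39 = 91.81 N·m clockwise.
Hanging mass: 36.5 × 9.81 = 358.1 N down at 0.891 m → arm 3.149 m, τ = 358.1 × 3.149 = 1128 N·m counterclockwise.
Net load moment about support B = 1499 N·m counterclockwise.
Reaction R at support A is upward at 0 m, arm 4.04 m → moment R × 4.04 clockwise.
For rotational equilibrium, R × 4.04 = 1499, so R = 371 N.

R_A ≈ 371 N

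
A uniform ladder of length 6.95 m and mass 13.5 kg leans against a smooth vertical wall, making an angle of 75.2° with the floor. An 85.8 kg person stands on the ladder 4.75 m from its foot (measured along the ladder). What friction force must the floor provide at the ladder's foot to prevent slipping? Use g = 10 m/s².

Taking torques about the foot of the ladder:
Ladder weight 13.5×10 = 135 N acts at 3.475 m along the ladder; its horizontal arm is 3.475·cos75.2° = 0.8877 m → τ = 119.8 N·m clockwise.
Person: 85.8×10 = 858 N at 4.75 m → arm 1.213 m → τ = 1041 N·m clockwise.
Wall normal N acts horizontally at the top; its moment arm is the height L sinθ = 6.95·sin75.2° = 6.719 m, counterclockwise.
Setting net torque to zero: N × 6.719 = 1161 → N = 173 N.
ΣFx = 0: friction at the foot balances the wall's push, so f = N_wall = 173 N.

f ≈ 173 N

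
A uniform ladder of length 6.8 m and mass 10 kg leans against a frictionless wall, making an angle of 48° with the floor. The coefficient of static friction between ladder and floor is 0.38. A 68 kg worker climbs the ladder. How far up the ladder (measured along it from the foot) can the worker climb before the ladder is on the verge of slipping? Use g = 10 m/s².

About the foot of the ladder:
Ladder weight 10×10 = 100 N acts at 3.4 m along the ladder; its horizontal arm is 3.4·cos48° = 2.275 m → τ = 227.5 N·m clockwise.
Worker weight 68×10 = 680 N at distance d → arm d·cos48° → τ = 680·d·0.6691 clockwise.
Wall normal N at the top has arm L sinθ = 5.053 m counterclockwise, so Στ = 0 gives N·5.053 = 227.5 + 455·d.
ΣFy = 0 ⇒ N_floor = 780 N, so the maximum friction is μ_s·N_floor = 0.38×780 = 296.4 N. ΣFx = 0 ⇒ N_wall = f, so at the slipping point N = 296.4 N.
Substituting: 296.4×5.053 = 227.5 + 455·d ⇒ d = (1498 − 227.5) / 455 = 2.79 m.

d ≈ 2.79 m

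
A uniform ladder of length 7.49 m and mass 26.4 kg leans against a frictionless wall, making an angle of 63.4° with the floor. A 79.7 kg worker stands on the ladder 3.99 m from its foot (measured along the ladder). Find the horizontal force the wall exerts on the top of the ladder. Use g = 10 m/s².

Taking torques about the foot of the ladder:
Ladder weight 26.4×10 = 264 N acts at 3.745 m along the ladder; its horizontal arm is 3.745·cos63.4° = 1.677 m → τ = 442.7 N·m clockwise.
Worker: 79.7×10 = 797 N at 3.99 m → arm 1.787 m → τ = 1424 N·m clockwise.
Wall normal N acts horizontally at the top; its moment arm is the height L sinθ = 7.49·sin63.4° = 6.697 m, counterclockwise.
Setting net torque to zero: N × 6.697 = 1867 → N = 279 N.

N_wall ≈ 279 N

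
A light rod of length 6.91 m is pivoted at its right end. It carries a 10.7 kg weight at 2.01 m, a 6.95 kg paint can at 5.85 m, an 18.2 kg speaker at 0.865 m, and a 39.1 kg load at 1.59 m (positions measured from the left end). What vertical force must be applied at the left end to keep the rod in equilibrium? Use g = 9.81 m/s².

F ≈ 536 N

About the right end:
Weight: 10.7 × 9.81 = 105 N down at 2.01 m → arm 4.9 m, τ = 105 × 4.9 = 514.5 N·m counterclockwise.
Paint can: 6.95 × 9.81 = 68.18 N down at 5.85 m → arm 1.06 m, τ = 68.18 × 1.06 = 72.27 N·m counterclockwise.
Speaker: 18.2 × 9.81 = 178.5 N down at 0.865 m → arm 6.045 m, τ = 178.5 × 6.045 = 1079 N·m counterclockwise.
Load: 39.1 × 9.81 = 383.6 N down at 1.59 m → arm 5.32 m, τ = 383.6 × 5.32 = 2041 N·m counterclockwise.
Net moment of the loads = 3707 N·m counterclockwise.
The upward force F acts at the left end, arm 6.91 m, giving F × 6.91 clockwise.
Balancing moments: F × 6.91 = 3707, giving F = 3707 / 6.91 = 536 N.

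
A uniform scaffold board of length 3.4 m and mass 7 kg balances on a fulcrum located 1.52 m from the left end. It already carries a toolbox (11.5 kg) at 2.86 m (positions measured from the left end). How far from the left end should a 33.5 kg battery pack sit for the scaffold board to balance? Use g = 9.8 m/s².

Sum moments about the fulcrum (at 1.52 m from the left end) (the support reaction has zero arm there).
Beam weight: 7 × 9.8 = 68.6 N down at 1.7 m → arm 0.18 m, τ = 68.6 × 0.18 = 12.35 N·m clockwise.
Toolbox: 11.5 × 9.8 = 112.7 N down at 2.86 m → arm 1.34 m, τ = 112.7 × 1.34 = 151 N·m clockwise.
Net moment of existing loads = 163.3 N·m clockwise.
The battery pack weighs 33.5 × 9.8 = 328.3 N and must supply an equal counterclockwise moment, so its lever arm about the fulcrum is 163.3 / 328.3 = 0.497 m.
That puts it at 1.52 − 0.497 = 1.02 m from the left end.

x ≈ 1.02 m from the left end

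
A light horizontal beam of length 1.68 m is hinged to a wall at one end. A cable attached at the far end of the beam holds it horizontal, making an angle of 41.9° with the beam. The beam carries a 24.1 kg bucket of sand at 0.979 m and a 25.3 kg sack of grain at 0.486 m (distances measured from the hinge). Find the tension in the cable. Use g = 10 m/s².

Taking torques about the hinge:
Bucket of sand: 24.1 × 10 = 241 N down at 0.979 m → arm 0.979 m, τ = 241 × 0.979 = 235.9 N·m clockwise.
Sack of grain: 25.3 × 10 = 253 N down at 0.486 m → arm 0.486 m, τ = 253 × 0.486 = 123 N·m clockwise.
Total clockwise load moment = 358.9 N·m.
The cable tension T acts at 1.68 m; only its component perpendicular to the beam, T sinθ, produces torque. sin 41.9° = 0.6678.
For rotational equilibrium, T × 1.68 × 0.6678 = 358.9, so T = 358.9 / 1.122 = 320 N.

T ≈ 320 N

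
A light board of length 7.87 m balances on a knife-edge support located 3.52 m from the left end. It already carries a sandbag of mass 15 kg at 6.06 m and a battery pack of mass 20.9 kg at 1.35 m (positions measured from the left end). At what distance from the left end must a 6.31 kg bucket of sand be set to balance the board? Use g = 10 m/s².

x ≈ 4.67 m from the left end

About the knife-edge support (at 3.52 m from the left end):
Sandbag: 15 × 10 = 150 N down at 6.06 m → arm 2.54 m, τ = 150 × 2.54 = 381 N·m clockwise.
Battery pack: 20.9 × 10 = 209 N down at 1.35 m → arm 2.17 m, τ = 209 × 2.17 = 453.5 N·m counterclockwise.
Net moment of existing loads = 72.5 N·m counterclockwise.
The bucket of sand weighs 6.31 × 10 = 63.1 N and must supply an equal clockwise moment, so its lever arm about the knife-edge support is 72.5 / 63.1 = 1.15 m.
That puts it at 3.52 + 1.15 = 4.67 m from the left end.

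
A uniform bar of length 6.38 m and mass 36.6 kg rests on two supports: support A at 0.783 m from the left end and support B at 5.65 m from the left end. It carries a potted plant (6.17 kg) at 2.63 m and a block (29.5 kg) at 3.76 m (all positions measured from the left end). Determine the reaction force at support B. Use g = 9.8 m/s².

R_B ≈ 377 N

Choose support A as the axis so its reaction then has zero moment arm.
Beam weight: 36.6 × 9.8 = 358.7 N down at 3.19 m → arm 2.407 m, τ = 358.7 × 2.407 = 863.4 N·m clockwise.
Potted plant: 6.17 × 9.8 = 60.47 N down at 2.63 m → arm 1.847 m, τ = 60.47 × 1.847 = 111.7 N·m clockwise.
Block: 29.5 × 9.8 = 289.1 N down at 3.76 m → arm 2.977 m, τ = 289.1 × 2.977 = 860.7 N·m clockwise.
Net load moment about support A = 1836 N·m clockwise.
Reaction R at support B is upward at 5.65 m, arm 4.867 m → moment R × 4.867 counterclockwise.
Balancing moments: R × 4.867 = 1836, giving R = 377 N.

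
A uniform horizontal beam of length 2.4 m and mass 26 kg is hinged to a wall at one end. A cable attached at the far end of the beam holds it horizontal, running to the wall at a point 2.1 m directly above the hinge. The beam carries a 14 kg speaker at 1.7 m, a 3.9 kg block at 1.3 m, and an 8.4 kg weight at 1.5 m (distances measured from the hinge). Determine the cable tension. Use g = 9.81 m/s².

Take moments about the hinge.
Beam weight: 26 × 9.81 = 255.1 N down at 1.2 m → arm 1.2 m, τ = 255.1 × 1.2 = 306.1 N·m clockwise.
Speaker: 14 × 9.81 = 137.3 N down at 1.7 m → arm 1.7 m, τ = 137.3 × 1.7 = 233.4 N·m clockwise.
Block: 3.9 × 9.81 = 38.26 N down at 1.3 m → arm 1.3 m, τ = 38.26 × 1.3 = 49.74 N·m clockwise.
Weight: 8.4 × 9.81 = 82.4 N down at 1.5 m → arm 1.5 m, τ = 82.4 × 1.5 = 123.6 N·m clockwise.
Total clockwise load moment = 712.8 N·m.
The cable tension T acts at 2.4 m; only its component perpendicular to the beam, T sinθ, produces torque. sinθ = h/√(h²+d²) = 2.1/√(2.1²+2.4²) = 0.6585.
For rotational equilibrium, T × 2.4 × 0.6585 = 712.8, so T = 712.8 / 1.58 = 451 N.

T ≈ 451 N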